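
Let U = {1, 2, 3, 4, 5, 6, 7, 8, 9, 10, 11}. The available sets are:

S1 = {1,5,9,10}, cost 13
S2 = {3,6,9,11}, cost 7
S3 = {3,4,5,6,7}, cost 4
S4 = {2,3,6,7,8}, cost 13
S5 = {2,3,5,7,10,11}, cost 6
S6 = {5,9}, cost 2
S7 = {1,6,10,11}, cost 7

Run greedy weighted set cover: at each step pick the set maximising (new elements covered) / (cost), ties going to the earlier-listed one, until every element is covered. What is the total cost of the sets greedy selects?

32

Pick 1: S3 adds 5 new (3, 4, 5, 6, 7) at cost 4 (ratio 5/4).
Pick 2: S5 adds 3 new (2, 10, 11) at cost 6 (ratio 3/6).
Pick 3: S6 adds 1 new (9) at cost 2 (ratio 1/2).
Pick 4: S7 adds 1 new (1) at cost 7 (ratio 1/7).
Pick 5: S4 adds 1 new (8) at cost 13 (ratio 1/13).
Greedy total cost: 4 + 6 + 2 + 7 + 13 = 32. (The true optimum is 26, so greedy overshoots here.)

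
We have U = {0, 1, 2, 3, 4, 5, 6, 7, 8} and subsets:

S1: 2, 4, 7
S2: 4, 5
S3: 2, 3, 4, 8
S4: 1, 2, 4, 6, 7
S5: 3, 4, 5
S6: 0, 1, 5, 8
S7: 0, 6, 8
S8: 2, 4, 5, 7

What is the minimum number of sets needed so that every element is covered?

3

S3, S4, S6 together cover {0, 1, 2, 3, 4, 5, 6, 7, 8} — every element.
No 2 of the 8 sets cover everything (all 28 pairs fall short), so 3 is minimum.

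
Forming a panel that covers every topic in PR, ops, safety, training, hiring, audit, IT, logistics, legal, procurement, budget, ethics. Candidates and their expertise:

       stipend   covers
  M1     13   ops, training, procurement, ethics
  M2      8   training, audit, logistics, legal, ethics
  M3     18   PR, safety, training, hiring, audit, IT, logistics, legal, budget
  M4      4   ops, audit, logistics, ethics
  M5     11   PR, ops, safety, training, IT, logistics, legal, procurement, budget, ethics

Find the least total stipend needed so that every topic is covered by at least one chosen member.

M3, M5 cover every topic at stipend 18 + 11 = 29.
Any cover uses at least 2 members; among all covering selections none totals below 29.
Greedy by coverage-per-stipend would pick M4, M5, M3 for 33 — worse than the optimum 29.

29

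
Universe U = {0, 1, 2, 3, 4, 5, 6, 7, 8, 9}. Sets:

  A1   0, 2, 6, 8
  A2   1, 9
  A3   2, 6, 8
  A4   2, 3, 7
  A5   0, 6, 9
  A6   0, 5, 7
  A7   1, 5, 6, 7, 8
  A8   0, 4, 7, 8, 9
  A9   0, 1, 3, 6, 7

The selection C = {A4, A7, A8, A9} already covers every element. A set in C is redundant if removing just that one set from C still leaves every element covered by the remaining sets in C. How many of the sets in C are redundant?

1

Drop A4: 2 uncovered — not redundant.
Drop A7: 5 uncovered — not redundant.
Drop A8: 4, 9 uncovered — not redundant.
Drop A9: the rest still cover every element — redundant.
1 redundant: A9.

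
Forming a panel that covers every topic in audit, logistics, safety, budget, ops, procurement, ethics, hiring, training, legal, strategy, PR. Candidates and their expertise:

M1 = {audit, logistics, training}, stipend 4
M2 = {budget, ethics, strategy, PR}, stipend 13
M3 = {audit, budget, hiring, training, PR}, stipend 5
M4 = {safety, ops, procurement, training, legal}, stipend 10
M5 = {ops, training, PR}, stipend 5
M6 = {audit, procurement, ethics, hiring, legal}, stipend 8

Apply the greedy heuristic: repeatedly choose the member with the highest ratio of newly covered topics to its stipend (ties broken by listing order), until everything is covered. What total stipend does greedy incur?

32

Pick 1: M3 adds 5 new (audit, budget, hiring, training, PR) at stipend 5 (ratio 5/5).
Pick 2: M4 adds 4 new (safety, ops, procurement, legal) at stipend 10 (ratio 4/10).
Pick 3: M1 adds 1 new (logistics) at stipend 4 (ratio 1/4).
Pick 4: M2 adds 2 new (ethics, strategy) at stipend 13 (ratio 2/13).
Greedy total stipend: 5 + 10 + 4 + 13 = 32.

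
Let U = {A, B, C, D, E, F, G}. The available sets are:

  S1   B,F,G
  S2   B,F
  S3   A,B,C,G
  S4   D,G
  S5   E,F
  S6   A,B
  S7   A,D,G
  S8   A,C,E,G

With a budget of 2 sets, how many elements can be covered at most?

6

Choosing S1, S8 covers {A, B, C, E, F, G} — 6 elements.
No choice of 2 sets does better; here D is left uncovered.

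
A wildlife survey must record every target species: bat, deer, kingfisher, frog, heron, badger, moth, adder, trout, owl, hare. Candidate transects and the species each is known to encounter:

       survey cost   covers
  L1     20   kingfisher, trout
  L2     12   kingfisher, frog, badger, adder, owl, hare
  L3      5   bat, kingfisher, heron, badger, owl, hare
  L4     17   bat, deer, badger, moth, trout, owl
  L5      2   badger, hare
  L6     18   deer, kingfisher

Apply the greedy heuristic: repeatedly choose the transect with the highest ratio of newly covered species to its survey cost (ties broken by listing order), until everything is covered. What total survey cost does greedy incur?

34

Pick 1: L3 adds 6 new (bat, kingfisher, heron, badger, owl, hare) at survey cost 5 (ratio 6/5).
Pick 2: L4 adds 3 new (deer, moth, trout) at survey cost 17 (ratio 3/17).
Pick 3: L2 adds 2 new (frog, adder) at survey cost 12 (ratio 2/12).
Greedy total survey cost: 5 + 17 + 12 = 34.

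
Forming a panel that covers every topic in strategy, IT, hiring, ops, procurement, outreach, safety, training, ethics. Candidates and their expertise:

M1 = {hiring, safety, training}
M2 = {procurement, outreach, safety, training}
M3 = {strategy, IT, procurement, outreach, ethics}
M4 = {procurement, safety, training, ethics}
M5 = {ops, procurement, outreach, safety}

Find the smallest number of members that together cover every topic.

3

M1, M3, M5 together cover {strategy, IT, hiring, ops, procurement, outreach, safety, training, ethics} — every topic.
No 2 of the 5 members cover everything (all 10 pairs fall short), so 3 is minimum.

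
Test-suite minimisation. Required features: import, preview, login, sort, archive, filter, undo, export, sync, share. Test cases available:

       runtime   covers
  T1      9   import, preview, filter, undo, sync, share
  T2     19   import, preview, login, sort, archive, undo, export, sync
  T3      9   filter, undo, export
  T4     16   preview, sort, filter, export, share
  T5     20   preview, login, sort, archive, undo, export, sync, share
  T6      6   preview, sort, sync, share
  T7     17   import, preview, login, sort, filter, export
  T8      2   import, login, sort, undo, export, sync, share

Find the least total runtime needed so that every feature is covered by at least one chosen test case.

28

T1, T2 cover every feature at runtime 9 + 19 = 28.
Any cover uses at least 2 test cases; among all covering selections none totals below 28.
Greedy by coverage-per-runtime would pick T8, T1, T2 for 30 — worse than the optimum 28.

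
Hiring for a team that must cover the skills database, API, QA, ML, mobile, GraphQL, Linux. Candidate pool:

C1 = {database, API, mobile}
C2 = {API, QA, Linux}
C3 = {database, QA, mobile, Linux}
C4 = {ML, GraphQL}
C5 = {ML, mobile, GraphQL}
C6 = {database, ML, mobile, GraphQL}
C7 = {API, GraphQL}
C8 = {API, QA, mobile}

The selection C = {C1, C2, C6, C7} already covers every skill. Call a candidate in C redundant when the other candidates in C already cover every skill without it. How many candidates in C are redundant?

2

Drop C1: the rest still cover every skill — redundant.
Drop C2: QA, Linux uncovered — not redundant.
Drop C6: ML uncovered — not redundant.
Drop C7: the rest still cover every skill — redundant.
2 redundant: C1, C7.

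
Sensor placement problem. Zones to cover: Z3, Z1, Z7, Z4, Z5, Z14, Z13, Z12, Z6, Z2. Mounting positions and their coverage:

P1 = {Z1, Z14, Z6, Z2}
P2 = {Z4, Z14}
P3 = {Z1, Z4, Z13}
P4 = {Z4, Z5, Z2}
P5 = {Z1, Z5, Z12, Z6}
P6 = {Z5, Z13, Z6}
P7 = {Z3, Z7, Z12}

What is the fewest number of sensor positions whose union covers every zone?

4

P1, P2, P6, P7 together cover {Z3, Z1, Z7, Z4, Z5, Z14, Z13, Z12, Z6, Z2} — every zone.
No 3 of the 7 sensor positions cover everything (all 35 triples fall short), so 4 is minimum.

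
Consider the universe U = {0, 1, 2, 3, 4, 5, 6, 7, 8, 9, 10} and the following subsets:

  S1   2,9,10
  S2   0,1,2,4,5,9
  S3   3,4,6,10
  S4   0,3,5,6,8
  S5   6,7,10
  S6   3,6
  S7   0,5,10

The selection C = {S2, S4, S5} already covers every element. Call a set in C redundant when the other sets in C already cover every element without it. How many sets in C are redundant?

Drop S2: 1, 2, 4, 9 uncovered — not redundant.
Drop S4: 3, 8 uncovered — not redundant.
Drop S5: 7, 10 uncovered — not redundant.
None of the sets in C is redundant.

0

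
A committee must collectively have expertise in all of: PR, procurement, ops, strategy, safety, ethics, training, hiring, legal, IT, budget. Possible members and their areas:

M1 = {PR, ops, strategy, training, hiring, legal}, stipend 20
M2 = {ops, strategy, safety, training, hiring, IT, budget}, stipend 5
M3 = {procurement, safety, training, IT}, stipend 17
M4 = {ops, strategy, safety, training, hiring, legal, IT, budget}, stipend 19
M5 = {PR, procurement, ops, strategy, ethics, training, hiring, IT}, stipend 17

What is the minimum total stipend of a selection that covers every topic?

36

M4, M5 cover every topic at stipend 19 + 17 = 36.
Any cover uses at least 2 members; among all covering selections none totals below 36.
Greedy by coverage-per-stipend would pick M2, M5, M4 for 41 — worse than the optimum 36.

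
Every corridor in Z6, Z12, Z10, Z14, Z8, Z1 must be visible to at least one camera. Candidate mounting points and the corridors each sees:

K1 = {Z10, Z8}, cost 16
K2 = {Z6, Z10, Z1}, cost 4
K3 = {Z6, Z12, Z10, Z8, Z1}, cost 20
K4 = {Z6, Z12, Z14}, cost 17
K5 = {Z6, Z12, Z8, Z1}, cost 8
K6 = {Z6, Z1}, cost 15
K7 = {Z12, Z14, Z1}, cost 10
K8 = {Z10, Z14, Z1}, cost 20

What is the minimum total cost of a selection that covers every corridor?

22

K2, K5, K7 cover every corridor at cost 4 + 8 + 10 = 22.
Any cover uses at least 2 camera mounts; among all covering selections none totals below 22.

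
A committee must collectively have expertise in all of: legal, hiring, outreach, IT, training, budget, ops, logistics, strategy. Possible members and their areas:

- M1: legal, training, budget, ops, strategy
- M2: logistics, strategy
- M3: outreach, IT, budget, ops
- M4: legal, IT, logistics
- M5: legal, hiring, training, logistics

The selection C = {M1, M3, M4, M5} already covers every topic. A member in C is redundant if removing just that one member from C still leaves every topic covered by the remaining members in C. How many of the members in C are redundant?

1

Drop M1: strategy uncovered — not redundant.
Drop M3: outreach uncovered — not redundant.
Drop M4: the rest still cover every topic — redundant.
Drop M5: hiring uncovered — not redundant.
1 redundant: M4.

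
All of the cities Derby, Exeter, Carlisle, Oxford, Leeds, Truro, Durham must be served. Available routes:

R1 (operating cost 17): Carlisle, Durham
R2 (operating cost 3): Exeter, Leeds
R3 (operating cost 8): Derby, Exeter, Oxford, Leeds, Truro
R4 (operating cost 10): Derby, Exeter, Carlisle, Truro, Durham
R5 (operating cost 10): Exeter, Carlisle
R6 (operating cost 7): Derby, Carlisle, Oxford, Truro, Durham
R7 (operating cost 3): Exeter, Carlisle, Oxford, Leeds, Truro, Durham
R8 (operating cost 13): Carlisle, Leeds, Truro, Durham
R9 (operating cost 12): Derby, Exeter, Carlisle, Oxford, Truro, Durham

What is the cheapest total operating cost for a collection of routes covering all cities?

R2, R6 cover every city at operating cost 3 + 7 = 10.
Any cover uses at least 2 routes; among all covering selections none totals below 10.

10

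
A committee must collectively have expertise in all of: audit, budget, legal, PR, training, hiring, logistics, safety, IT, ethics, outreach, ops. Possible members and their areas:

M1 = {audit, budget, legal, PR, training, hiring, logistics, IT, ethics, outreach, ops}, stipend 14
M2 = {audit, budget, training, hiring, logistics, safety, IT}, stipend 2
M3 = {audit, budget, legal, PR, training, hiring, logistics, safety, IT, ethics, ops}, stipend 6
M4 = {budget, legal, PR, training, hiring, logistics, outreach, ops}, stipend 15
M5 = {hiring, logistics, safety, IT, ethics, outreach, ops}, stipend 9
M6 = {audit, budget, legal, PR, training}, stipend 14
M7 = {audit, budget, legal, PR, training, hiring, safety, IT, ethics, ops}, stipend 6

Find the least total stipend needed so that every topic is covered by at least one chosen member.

15

M3, M5 cover every topic at stipend 6 + 9 = 15.
Any cover uses at least 2 members; among all covering selections none totals below 15.
Greedy by coverage-per-stipend would pick M2, M3, M5 for 17 — worse than the optimum 15.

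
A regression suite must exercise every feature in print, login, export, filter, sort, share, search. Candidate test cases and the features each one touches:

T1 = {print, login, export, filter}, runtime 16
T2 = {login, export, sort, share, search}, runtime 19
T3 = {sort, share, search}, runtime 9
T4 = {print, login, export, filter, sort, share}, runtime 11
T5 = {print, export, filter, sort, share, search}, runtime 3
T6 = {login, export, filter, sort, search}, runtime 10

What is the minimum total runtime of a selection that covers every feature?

13

T5, T6 cover every feature at runtime 3 + 10 = 13.
Any cover uses at least 2 test cases; among all covering selections none totals below 13.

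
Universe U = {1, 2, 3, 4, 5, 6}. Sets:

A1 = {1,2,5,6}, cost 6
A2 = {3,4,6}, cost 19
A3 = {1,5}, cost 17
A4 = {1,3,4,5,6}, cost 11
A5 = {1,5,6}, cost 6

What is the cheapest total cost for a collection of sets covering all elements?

A1, A4 cover every element at cost 6 + 11 = 17.
Any cover uses at least 2 sets; among all covering selections none totals below 17.

17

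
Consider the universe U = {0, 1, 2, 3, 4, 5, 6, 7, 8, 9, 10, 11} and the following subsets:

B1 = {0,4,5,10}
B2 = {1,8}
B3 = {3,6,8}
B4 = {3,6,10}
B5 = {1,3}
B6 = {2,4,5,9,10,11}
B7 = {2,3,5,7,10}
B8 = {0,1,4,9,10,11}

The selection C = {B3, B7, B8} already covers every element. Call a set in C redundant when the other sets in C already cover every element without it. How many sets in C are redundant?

0

Drop B3: 6, 8 uncovered — not redundant.
Drop B7: 2, 5, 7 uncovered — not redundant.
Drop B8: 0, 1, 4, 9, … uncovered — not redundant.
None of the sets in C is redundant.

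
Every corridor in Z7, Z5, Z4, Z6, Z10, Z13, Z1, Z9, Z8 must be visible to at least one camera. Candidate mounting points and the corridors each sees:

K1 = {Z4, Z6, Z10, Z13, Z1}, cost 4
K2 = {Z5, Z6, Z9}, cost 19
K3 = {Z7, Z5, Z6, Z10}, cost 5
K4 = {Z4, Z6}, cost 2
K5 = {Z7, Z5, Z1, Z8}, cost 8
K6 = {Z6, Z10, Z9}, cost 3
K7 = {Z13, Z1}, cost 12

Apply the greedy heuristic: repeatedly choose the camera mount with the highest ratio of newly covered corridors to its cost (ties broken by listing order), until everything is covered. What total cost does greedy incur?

20

Pick 1: K1 adds 5 new (Z4, Z6, Z10, Z13, Z1) at cost 4 (ratio 5/4).
Pick 2: K3 adds 2 new (Z7, Z5) at cost 5 (ratio 2/5).
Pick 3: K6 adds 1 new (Z9) at cost 3 (ratio 1/3).
Pick 4: K5 adds 1 new (Z8) at cost 8 (ratio 1/8).
Greedy total cost: 4 + 5 + 3 + 8 = 20. (The true optimum is 15, so greedy overshoots here.)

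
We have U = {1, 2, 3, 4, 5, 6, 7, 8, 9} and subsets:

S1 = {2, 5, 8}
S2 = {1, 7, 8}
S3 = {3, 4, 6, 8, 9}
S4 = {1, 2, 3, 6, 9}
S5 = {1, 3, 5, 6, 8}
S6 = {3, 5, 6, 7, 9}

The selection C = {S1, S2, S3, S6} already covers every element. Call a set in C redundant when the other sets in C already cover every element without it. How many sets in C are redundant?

1

Drop S1: 2 uncovered — not redundant.
Drop S2: 1 uncovered — not redundant.
Drop S3: 4 uncovered — not redundant.
Drop S6: the rest still cover every element — redundant.
1 redundant: S6.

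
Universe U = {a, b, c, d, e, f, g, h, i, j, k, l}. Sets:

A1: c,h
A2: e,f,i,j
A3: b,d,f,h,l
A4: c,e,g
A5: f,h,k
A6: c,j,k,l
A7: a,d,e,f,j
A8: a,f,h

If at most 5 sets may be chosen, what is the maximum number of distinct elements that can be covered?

12

Choosing A2, A3, A4, A5, A7 covers {a, b, c, d, e, f, g, h, i, j, k, l} — 12 elements.
That is all 12 elements.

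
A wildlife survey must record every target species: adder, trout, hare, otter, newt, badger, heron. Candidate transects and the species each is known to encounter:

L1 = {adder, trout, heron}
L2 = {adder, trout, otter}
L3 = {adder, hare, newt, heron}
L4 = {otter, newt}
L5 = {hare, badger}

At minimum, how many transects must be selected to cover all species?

L1, L4, L5 together cover {adder, trout, hare, otter, newt, badger, heron} — every species.
No 2 of the 5 transects cover everything (all 10 pairs fall short), so 3 is minimum.

3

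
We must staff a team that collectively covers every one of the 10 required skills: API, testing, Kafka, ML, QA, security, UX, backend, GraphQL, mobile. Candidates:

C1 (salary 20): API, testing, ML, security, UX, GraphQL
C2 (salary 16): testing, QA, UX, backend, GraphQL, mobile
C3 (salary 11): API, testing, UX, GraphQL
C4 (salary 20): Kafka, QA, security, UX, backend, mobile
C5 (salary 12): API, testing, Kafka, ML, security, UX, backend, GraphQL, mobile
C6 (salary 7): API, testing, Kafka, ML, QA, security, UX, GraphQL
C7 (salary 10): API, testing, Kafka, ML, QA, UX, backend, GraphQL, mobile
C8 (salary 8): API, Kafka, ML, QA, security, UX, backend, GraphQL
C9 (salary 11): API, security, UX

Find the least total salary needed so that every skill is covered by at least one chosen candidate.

17

C6, C7 cover every skill at salary 7 + 10 = 17.
Any cover uses at least 2 candidates; among all covering selections none totals below 17.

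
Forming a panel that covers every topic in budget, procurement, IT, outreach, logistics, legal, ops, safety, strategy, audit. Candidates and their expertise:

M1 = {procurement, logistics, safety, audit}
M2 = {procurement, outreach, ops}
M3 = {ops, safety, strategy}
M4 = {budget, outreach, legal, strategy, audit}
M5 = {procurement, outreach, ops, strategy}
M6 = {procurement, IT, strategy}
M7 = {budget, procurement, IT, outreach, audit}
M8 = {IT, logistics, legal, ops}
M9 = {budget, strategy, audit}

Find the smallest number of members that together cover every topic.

3

M1, M4, M8 together cover {budget, procurement, IT, outreach, logistics, legal, ops, safety, strategy, audit} — every topic.
No 2 of the 9 members cover everything (all 36 pairs fall short), so 3 is minimum.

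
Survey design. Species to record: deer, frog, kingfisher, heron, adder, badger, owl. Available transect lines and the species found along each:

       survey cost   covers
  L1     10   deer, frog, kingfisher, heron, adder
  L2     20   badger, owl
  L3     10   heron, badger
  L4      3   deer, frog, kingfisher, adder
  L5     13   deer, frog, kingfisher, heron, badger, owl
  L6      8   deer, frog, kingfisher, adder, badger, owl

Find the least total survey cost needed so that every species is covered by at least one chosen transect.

L4, L5 cover every species at survey cost 3 + 13 = 16.
Any cover uses at least 2 transects; among all covering selections none totals below 16.

16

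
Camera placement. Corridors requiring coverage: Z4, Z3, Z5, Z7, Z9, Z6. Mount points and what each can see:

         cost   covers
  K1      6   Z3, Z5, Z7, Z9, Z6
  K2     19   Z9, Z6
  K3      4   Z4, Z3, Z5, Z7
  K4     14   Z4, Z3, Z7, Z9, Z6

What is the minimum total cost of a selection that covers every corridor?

10

K1, K3 cover every corridor at cost 6 + 4 = 10.
Any cover uses at least 2 camera mounts; among all covering selections none totals below 10.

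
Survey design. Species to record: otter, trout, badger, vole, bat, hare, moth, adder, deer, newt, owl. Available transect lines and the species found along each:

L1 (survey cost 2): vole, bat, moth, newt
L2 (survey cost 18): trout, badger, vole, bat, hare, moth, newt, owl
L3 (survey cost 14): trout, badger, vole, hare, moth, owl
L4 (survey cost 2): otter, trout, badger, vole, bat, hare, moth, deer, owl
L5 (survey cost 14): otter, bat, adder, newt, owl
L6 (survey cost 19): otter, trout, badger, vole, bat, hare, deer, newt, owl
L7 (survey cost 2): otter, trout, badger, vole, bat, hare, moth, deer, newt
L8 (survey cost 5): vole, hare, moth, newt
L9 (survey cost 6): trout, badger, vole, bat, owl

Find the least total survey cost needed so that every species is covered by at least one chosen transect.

16

L4, L5 cover every species at survey cost 2 + 14 = 16.
Any cover uses at least 2 transects; among all covering selections none totals below 16.
Greedy by coverage-per-survey cost would pick L4, L1, L5 for 18 — worse than the optimum 16.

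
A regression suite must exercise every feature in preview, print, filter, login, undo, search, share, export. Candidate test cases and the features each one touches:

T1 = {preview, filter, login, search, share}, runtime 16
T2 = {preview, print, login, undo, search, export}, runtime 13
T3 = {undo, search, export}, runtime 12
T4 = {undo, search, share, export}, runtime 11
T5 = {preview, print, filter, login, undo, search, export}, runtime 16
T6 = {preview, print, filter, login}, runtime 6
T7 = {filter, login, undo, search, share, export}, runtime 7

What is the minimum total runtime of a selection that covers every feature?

T6, T7 cover every feature at runtime 6 + 7 = 13.
Any cover uses at least 2 test cases; among all covering selections none totals below 13.

13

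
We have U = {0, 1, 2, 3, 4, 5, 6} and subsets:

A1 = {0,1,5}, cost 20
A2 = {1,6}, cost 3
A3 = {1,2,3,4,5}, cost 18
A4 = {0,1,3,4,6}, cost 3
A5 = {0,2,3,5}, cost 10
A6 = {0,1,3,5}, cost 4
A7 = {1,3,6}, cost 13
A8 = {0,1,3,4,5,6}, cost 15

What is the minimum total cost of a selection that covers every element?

13

A4, A5 cover every element at cost 3 + 10 = 13.
Any cover uses at least 2 sets; among all covering selections none totals below 13.
Greedy by coverage-per-cost would pick A4, A6, A5 for 17 — worse than the optimum 13.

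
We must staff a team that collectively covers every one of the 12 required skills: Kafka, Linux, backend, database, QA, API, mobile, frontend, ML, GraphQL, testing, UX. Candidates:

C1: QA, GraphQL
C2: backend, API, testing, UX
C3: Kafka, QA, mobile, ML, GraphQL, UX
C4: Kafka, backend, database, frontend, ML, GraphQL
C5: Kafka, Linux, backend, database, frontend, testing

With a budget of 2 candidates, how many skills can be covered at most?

11

Choosing C3, C5 covers {Kafka, Linux, backend, database, QA, mobile, frontend, ML, GraphQL, testing, UX} — 11 skills.
No choice of 2 candidates does better; here API is left uncovered.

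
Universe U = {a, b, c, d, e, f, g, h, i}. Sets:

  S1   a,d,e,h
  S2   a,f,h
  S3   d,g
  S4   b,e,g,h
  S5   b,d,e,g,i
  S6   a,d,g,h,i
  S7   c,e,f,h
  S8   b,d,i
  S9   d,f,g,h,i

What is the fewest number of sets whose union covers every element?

3

S1, S5, S7 together cover {a, b, c, d, e, f, g, h, i} — every element.
No 2 of the 9 sets cover everything (all 36 pairs fall short), so 3 is minimum.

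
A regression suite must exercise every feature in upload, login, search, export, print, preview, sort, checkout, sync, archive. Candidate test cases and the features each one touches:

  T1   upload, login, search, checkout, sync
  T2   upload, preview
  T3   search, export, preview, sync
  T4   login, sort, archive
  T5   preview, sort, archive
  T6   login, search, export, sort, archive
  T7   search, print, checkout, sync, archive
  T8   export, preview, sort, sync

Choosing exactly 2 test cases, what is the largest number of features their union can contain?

Choosing T1, T5 covers {upload, login, search, preview, sort, checkout, sync, archive} — 8 features.
No choice of 2 test cases does better; here export, print are left uncovered.

8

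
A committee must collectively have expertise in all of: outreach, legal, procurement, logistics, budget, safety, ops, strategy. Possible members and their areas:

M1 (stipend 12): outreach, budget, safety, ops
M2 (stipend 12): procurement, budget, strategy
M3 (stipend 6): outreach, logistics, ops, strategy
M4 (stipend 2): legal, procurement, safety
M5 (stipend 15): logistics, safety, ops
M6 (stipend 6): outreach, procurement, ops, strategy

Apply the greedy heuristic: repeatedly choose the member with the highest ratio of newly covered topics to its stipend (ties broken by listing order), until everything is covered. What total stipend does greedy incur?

20

Pick 1: M4 adds 3 new (legal, procurement, safety) at stipend 2 (ratio 3/2).
Pick 2: M3 adds 4 new (outreach, logistics, ops, strategy) at stipend 6 (ratio 4/6).
Pick 3: M1 adds 1 new (budget) at stipend 12 (ratio 1/12).
Greedy total stipend: 2 + 6 + 12 = 20.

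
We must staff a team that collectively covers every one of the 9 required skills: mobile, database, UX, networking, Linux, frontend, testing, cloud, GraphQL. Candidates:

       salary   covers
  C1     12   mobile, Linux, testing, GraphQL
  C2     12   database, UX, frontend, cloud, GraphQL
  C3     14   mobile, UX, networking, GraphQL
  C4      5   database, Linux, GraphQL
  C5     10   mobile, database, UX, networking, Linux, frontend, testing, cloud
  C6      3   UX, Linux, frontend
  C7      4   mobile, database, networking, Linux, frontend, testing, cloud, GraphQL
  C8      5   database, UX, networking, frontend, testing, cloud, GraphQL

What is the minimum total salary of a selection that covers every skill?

C6, C7 cover every skill at salary 3 + 4 = 7.
Any cover uses at least 2 candidates; among all covering selections none totals below 7.

7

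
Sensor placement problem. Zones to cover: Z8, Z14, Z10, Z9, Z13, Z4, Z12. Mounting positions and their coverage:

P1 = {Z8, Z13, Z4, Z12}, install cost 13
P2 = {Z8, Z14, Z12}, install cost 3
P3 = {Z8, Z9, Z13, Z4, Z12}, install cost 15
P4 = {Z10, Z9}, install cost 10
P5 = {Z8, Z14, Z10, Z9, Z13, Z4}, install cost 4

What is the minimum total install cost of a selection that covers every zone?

7

P2, P5 cover every zone at install cost 3 + 4 = 7.
Any cover uses at least 2 sensor positions; among all covering selections none totals below 7.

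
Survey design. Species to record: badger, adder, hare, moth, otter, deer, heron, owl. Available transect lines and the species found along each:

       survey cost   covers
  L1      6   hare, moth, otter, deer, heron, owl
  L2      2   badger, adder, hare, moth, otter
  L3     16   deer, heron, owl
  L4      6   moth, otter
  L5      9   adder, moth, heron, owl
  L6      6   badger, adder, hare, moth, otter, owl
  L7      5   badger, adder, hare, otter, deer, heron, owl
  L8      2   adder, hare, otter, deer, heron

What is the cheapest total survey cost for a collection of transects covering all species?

L2, L7 cover every species at survey cost 2 + 5 = 7.
Any cover uses at least 2 transects; among all covering selections none totals below 7.
Greedy by coverage-per-survey cost would pick L2, L8, L7 for 9 — worse than the optimum 7.

7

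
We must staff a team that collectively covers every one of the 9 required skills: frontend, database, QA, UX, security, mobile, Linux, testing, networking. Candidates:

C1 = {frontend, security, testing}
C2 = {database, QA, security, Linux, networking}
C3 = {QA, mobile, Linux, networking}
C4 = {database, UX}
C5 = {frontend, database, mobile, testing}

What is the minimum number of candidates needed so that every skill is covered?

3

C1, C3, C4 together cover {frontend, database, QA, UX, security, mobile, Linux, testing, networking} — every skill.
No 2 of the 5 candidates cover everything (all 10 pairs fall short), so 3 is minimum.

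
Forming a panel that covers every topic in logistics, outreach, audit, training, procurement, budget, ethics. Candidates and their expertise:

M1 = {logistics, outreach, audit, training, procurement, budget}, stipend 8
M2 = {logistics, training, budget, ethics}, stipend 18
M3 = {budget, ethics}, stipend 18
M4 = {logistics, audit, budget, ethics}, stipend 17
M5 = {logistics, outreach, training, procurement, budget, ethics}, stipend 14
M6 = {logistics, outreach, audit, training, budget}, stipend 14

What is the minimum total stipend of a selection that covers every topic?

M1, M5 cover every topic at stipend 8 + 14 = 22.
Any cover uses at least 2 members; among all covering selections none totals below 22.

22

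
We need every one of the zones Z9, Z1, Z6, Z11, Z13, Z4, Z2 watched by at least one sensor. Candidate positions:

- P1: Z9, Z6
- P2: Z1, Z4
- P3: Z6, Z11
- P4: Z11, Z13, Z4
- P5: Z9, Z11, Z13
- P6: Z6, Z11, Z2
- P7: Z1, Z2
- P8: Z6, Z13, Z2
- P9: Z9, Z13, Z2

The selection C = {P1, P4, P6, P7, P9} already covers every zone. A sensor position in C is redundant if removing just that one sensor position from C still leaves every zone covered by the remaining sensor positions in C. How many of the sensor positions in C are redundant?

3

Drop P1: the rest still cover every zone — redundant.
Drop P4: Z4 uncovered — not redundant.
Drop P6: the rest still cover every zone — redundant.
Drop P7: Z1 uncovered — not redundant.
Drop P9: the rest still cover every zone — redundant.
3 redundant: P1, P6, P9.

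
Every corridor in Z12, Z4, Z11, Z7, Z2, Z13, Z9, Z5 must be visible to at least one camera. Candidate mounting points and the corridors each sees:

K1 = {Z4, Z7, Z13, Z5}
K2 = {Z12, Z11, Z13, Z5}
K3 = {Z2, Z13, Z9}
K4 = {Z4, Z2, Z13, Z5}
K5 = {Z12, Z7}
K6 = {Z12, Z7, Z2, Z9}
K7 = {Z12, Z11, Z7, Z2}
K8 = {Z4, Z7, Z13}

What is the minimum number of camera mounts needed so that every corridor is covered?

3

K1, K2, K3 together cover {Z12, Z4, Z11, Z7, Z2, Z13, Z9, Z5} — every corridor.
No 2 of the 8 camera mounts cover everything (all 28 pairs fall short), so 3 is minimum.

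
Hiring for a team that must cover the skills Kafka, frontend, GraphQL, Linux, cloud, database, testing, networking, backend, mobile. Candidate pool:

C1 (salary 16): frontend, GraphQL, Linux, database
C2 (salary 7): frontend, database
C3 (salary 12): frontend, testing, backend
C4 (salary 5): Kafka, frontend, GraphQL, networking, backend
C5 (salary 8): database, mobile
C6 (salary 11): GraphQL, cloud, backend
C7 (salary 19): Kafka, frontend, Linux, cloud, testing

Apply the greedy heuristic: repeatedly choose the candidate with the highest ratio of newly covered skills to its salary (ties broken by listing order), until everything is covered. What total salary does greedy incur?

Pick 1: C4 adds 5 new (Kafka, frontend, GraphQL, networking, backend) at salary 5 (ratio 5/5).
Pick 2: C5 adds 2 new (database, mobile) at salary 8 (ratio 2/8).
Pick 3: C7 adds 3 new (Linux, cloud, testing) at salary 19 (ratio 3/19).
Greedy total salary: 5 + 8 + 19 = 32.

32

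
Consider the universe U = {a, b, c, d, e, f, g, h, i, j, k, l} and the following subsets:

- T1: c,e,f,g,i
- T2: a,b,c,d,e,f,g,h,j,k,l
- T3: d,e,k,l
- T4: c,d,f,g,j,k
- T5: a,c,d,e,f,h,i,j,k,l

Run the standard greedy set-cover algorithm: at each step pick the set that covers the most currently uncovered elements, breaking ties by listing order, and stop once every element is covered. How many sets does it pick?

Pick 1: T2 covers 11 new elements (a, b, c, d, e, f, g, h, j, k, l).
Pick 2: T1 covers 1 new elements (i).
Greedy uses 2 sets.

2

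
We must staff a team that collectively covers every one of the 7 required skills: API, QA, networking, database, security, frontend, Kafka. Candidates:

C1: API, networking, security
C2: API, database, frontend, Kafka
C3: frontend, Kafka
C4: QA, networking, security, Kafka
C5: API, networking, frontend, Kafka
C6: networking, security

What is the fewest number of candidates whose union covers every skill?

2

C2, C4 together cover {API, QA, networking, database, security, frontend, Kafka} — every skill.
No single candidate contains all 7 skills, so 2 is optimal.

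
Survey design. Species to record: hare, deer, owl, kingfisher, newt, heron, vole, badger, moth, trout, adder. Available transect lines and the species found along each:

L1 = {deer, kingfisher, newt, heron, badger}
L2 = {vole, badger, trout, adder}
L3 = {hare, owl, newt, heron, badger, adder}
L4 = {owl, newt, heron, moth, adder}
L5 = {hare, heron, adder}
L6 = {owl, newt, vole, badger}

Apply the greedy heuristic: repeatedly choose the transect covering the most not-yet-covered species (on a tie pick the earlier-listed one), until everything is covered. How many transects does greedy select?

4

Pick 1: L3 covers 6 new species (hare, owl, newt, heron, badger, adder).
Pick 2: L1 covers 2 new species (deer, kingfisher).
Pick 3: L2 covers 2 new species (vole, trout).
Pick 4: L4 covers 1 new species (moth).
Greedy uses 4 transects.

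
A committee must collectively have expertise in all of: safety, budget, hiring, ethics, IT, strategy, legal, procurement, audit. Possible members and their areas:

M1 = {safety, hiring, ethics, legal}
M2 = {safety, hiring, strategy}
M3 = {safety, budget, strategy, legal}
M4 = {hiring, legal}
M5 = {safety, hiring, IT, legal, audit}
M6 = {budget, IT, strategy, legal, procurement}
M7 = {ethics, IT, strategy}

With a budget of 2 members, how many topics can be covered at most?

8

Choosing M1, M6 covers {safety, budget, hiring, ethics, IT, strategy, legal, procurement} — 8 topics.
No choice of 2 members does better; here audit is left uncovered.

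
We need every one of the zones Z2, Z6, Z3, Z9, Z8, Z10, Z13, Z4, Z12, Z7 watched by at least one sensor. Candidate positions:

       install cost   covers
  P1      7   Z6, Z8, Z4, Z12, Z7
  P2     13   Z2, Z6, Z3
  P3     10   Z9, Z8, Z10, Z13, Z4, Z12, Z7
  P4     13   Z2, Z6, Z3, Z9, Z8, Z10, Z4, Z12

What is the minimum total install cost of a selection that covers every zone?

P2, P3 cover every zone at install cost 13 + 10 = 23.
Any cover uses at least 2 sensor positions; among all covering selections none totals below 23.
Greedy by coverage-per-install cost would pick P1, P4, P3 for 30 — worse than the optimum 23.

23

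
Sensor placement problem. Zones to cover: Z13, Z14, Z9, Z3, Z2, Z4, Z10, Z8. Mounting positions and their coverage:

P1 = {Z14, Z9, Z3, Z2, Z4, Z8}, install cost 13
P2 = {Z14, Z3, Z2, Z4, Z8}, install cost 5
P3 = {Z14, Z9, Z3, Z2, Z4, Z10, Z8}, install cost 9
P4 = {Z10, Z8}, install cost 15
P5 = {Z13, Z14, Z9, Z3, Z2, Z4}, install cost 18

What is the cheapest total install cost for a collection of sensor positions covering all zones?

P3, P5 cover every zone at install cost 9 + 18 = 27.
Any cover uses at least 2 sensor positions; among all covering selections none totals below 27.

27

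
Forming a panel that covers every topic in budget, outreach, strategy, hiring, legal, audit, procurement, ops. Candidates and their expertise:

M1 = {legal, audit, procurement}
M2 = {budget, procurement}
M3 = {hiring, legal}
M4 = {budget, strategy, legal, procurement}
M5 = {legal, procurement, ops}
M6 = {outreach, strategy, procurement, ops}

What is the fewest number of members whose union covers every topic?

M1, M2, M3, M6 together cover {budget, outreach, strategy, hiring, legal, audit, procurement, ops} — every topic.
No 3 of the 6 members cover everything (all 20 triples fall short), so 4 is minimum.

4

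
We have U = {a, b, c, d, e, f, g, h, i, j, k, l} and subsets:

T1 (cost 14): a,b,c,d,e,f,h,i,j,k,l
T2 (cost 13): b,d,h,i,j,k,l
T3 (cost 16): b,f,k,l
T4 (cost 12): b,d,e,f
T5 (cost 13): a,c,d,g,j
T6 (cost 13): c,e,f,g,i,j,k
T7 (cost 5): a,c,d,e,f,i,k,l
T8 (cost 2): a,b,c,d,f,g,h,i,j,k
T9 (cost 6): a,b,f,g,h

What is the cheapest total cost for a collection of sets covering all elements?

T7, T8 cover every element at cost 5 + 2 = 7.
Any cover uses at least 2 sets; among all covering selections none totals below 7.

7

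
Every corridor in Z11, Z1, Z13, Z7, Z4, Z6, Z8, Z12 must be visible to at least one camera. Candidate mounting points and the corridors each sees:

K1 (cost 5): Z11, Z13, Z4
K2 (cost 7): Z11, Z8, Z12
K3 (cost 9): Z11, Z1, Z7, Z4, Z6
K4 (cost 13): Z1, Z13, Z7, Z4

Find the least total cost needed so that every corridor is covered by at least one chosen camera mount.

K1, K2, K3 cover every corridor at cost 5 + 7 + 9 = 21.
Any cover uses at least 3 camera mounts; among all covering selections none totals below 21.

21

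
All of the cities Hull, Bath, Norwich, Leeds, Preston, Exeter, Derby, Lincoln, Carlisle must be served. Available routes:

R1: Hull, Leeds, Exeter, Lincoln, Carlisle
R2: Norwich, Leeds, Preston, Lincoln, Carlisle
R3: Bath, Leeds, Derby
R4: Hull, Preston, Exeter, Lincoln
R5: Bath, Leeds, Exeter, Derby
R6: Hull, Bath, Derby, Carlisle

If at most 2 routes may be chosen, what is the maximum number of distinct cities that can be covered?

Choosing R2, R5 covers {Bath, Norwich, Leeds, Preston, Exeter, Derby, Lincoln, Carlisle} — 8 cities.
No choice of 2 routes does better; here Hull is left uncovered.

8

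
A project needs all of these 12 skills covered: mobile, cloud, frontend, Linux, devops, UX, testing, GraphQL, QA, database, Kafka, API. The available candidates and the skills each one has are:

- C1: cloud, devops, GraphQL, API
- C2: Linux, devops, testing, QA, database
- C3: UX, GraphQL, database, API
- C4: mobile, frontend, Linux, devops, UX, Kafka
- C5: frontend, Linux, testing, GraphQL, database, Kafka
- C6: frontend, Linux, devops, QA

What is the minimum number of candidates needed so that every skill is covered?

C1, C2, C4 together cover {mobile, cloud, frontend, Linux, devops, UX, testing, GraphQL, QA, database, Kafka, API} — every skill.
No 2 of the 6 candidates cover everything (all 15 pairs fall short), so 3 is minimum.

3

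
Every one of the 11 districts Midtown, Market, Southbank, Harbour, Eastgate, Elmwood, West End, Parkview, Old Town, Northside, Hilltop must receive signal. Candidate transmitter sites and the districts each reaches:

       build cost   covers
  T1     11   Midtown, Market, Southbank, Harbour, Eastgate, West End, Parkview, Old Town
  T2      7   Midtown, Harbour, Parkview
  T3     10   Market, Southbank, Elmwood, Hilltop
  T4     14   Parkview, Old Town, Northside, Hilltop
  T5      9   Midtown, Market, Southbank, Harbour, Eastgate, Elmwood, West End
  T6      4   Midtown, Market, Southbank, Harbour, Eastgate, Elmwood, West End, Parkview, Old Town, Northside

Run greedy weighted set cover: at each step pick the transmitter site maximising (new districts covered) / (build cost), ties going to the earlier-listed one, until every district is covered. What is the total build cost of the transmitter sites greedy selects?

Pick 1: T6 adds 10 new (Midtown, Market, Southbank, Harbour, Eastgate, Elmwood, West End, Parkview, Old Town, Northside) at build cost 4 (ratio 10/4).
Pick 2: T3 adds 1 new (Hilltop) at build cost 10 (ratio 1/10).
Greedy total build cost: 4 + 10 = 14.

14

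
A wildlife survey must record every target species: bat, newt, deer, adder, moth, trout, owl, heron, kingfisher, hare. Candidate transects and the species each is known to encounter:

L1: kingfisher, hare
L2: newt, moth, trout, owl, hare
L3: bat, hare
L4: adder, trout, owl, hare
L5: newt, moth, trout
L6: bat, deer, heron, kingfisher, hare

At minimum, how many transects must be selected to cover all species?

L2, L4, L6 together cover {bat, newt, deer, adder, moth, trout, owl, heron, kingfisher, hare} — every species.
No 2 of the 6 transects cover everything (all 15 pairs fall short), so 3 is minimum.

3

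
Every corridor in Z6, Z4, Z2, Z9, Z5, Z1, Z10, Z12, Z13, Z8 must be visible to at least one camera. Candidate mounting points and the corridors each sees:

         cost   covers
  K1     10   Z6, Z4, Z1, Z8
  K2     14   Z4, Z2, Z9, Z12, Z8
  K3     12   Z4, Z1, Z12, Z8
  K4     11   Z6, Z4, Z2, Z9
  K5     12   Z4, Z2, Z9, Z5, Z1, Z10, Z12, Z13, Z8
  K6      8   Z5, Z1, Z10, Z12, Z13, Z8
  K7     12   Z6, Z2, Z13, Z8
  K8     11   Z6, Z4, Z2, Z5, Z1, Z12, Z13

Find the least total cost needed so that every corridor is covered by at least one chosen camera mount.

K4, K6 cover every corridor at cost 11 + 8 = 19.
Any cover uses at least 2 camera mounts; among all covering selections none totals below 19.

19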